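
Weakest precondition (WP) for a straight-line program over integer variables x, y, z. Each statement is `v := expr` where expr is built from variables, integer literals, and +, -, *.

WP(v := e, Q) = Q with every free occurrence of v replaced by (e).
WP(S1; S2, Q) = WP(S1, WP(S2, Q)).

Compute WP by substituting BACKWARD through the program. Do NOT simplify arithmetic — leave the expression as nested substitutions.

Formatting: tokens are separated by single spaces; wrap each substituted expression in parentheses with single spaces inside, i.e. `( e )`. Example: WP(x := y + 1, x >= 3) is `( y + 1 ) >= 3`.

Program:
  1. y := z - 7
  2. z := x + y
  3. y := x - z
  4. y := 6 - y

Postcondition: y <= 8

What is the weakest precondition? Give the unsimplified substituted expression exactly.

Answer: ( 6 - ( x - ( x + ( z - 7 ) ) ) ) <= 8

Derivation:
post: y <= 8
stmt 4: y := 6 - y  -- replace 1 occurrence(s) of y with (6 - y)
  => ( 6 - y ) <= 8
stmt 3: y := x - z  -- replace 1 occurrence(s) of y with (x - z)
  => ( 6 - ( x - z ) ) <= 8
stmt 2: z := x + y  -- replace 1 occurrence(s) of z with (x + y)
  => ( 6 - ( x - ( x + y ) ) ) <= 8
stmt 1: y := z - 7  -- replace 1 occurrence(s) of y with (z - 7)
  => ( 6 - ( x - ( x + ( z - 7 ) ) ) ) <= 8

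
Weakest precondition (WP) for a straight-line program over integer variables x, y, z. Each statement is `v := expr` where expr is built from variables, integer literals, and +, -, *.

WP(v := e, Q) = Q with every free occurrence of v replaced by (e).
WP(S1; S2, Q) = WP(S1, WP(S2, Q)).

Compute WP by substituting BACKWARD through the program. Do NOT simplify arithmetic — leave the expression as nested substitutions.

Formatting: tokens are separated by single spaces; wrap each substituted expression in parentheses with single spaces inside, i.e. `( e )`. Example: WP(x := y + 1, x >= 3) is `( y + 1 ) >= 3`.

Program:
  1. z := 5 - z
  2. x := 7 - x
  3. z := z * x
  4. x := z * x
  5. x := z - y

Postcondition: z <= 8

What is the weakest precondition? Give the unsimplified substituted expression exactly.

Answer: ( ( 5 - z ) * ( 7 - x ) ) <= 8

Derivation:
post: z <= 8
stmt 5: x := z - y  -- replace 0 occurrence(s) of x with (z - y)
  => z <= 8
stmt 4: x := z * x  -- replace 0 occurrence(s) of x with (z * x)
  => z <= 8
stmt 3: z := z * x  -- replace 1 occurrence(s) of z with (z * x)
  => ( z * x ) <= 8
stmt 2: x := 7 - x  -- replace 1 occurrence(s) of x with (7 - x)
  => ( z * ( 7 - x ) ) <= 8
stmt 1: z := 5 - z  -- replace 1 occurrence(s) of z with (5 - z)
  => ( ( 5 - z ) * ( 7 - x ) ) <= 8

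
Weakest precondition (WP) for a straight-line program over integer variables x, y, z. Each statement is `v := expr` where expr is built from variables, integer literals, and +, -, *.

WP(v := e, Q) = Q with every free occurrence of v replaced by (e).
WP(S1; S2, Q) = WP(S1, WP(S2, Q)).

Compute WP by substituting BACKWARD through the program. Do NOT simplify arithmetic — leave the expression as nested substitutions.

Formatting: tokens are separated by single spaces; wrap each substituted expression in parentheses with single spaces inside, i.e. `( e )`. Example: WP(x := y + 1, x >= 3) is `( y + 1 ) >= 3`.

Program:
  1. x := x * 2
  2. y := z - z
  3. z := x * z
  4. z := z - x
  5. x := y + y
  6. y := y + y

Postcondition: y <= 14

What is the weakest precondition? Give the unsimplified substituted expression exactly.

post: y <= 14
stmt 6: y := y + y  -- replace 1 occurrence(s) of y with (y + y)
  => ( y + y ) <= 14
stmt 5: x := y + y  -- replace 0 occurrence(s) of x with (y + y)
  => ( y + y ) <= 14
stmt 4: z := z - x  -- replace 0 occurrence(s) of z with (z - x)
  => ( y + y ) <= 14
stmt 3: z := x * z  -- replace 0 occurrence(s) of z with (x * z)
  => ( y + y ) <= 14
stmt 2: y := z - z  -- replace 2 occurrence(s) of y with (z - z)
  => ( ( z - z ) + ( z - z ) ) <= 14
stmt 1: x := x * 2  -- replace 0 occurrence(s) of x with (x * 2)
  => ( ( z - z ) + ( z - z ) ) <= 14

Answer: ( ( z - z ) + ( z - z ) ) <= 14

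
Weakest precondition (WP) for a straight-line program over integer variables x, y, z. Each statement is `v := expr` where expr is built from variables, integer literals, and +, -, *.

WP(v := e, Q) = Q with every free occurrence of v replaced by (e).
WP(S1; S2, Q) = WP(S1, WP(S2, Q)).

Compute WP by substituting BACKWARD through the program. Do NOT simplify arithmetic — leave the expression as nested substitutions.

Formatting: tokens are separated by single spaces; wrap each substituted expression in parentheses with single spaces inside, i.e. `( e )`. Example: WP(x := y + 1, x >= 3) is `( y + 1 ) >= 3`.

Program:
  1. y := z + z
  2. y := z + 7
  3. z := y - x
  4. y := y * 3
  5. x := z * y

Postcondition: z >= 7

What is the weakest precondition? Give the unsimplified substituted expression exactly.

post: z >= 7
stmt 5: x := z * y  -- replace 0 occurrence(s) of x with (z * y)
  => z >= 7
stmt 4: y := y * 3  -- replace 0 occurrence(s) of y with (y * 3)
  => z >= 7
stmt 3: z := y - x  -- replace 1 occurrence(s) of z with (y - x)
  => ( y - x ) >= 7
stmt 2: y := z + 7  -- replace 1 occurrence(s) of y with (z + 7)
  => ( ( z + 7 ) - x ) >= 7
stmt 1: y := z + z  -- replace 0 occurrence(s) of y with (z + z)
  => ( ( z + 7 ) - x ) >= 7

Answer: ( ( z + 7 ) - x ) >= 7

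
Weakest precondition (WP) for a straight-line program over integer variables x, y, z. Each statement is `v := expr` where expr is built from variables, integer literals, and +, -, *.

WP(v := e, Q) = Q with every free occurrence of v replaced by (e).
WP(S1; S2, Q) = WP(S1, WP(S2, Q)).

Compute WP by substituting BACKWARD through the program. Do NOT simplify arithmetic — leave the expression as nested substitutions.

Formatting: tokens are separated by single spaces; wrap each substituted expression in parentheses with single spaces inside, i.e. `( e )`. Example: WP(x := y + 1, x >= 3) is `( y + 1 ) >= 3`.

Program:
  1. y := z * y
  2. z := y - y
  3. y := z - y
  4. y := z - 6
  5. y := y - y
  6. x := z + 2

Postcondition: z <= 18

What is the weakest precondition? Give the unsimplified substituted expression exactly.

Answer: ( ( z * y ) - ( z * y ) ) <= 18

Derivation:
post: z <= 18
stmt 6: x := z + 2  -- replace 0 occurrence(s) of x with (z + 2)
  => z <= 18
stmt 5: y := y - y  -- replace 0 occurrence(s) of y with (y - y)
  => z <= 18
stmt 4: y := z - 6  -- replace 0 occurrence(s) of y with (z - 6)
  => z <= 18
stmt 3: y := z - y  -- replace 0 occurrence(s) of y with (z - y)
  => z <= 18
stmt 2: z := y - y  -- replace 1 occurrence(s) of z with (y - y)
  => ( y - y ) <= 18
stmt 1: y := z * y  -- replace 2 occurrence(s) of y with (z * y)
  => ( ( z * y ) - ( z * y ) ) <= 18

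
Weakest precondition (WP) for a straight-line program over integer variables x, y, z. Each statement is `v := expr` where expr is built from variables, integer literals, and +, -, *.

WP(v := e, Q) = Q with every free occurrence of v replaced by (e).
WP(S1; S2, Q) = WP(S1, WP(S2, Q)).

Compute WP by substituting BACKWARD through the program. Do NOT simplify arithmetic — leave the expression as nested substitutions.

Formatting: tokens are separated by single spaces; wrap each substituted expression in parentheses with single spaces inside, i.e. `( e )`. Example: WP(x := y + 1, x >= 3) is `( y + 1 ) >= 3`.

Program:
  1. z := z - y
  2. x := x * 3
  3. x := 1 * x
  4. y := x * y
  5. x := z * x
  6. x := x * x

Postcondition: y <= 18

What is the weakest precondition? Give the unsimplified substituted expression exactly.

Answer: ( ( 1 * ( x * 3 ) ) * y ) <= 18

Derivation:
post: y <= 18
stmt 6: x := x * x  -- replace 0 occurrence(s) of x with (x * x)
  => y <= 18
stmt 5: x := z * x  -- replace 0 occurrence(s) of x with (z * x)
  => y <= 18
stmt 4: y := x * y  -- replace 1 occurrence(s) of y with (x * y)
  => ( x * y ) <= 18
stmt 3: x := 1 * x  -- replace 1 occurrence(s) of x with (1 * x)
  => ( ( 1 * x ) * y ) <= 18
stmt 2: x := x * 3  -- replace 1 occurrence(s) of x with (x * 3)
  => ( ( 1 * ( x * 3 ) ) * y ) <= 18
stmt 1: z := z - y  -- replace 0 occurrence(s) of z with (z - y)
  => ( ( 1 * ( x * 3 ) ) * y ) <= 18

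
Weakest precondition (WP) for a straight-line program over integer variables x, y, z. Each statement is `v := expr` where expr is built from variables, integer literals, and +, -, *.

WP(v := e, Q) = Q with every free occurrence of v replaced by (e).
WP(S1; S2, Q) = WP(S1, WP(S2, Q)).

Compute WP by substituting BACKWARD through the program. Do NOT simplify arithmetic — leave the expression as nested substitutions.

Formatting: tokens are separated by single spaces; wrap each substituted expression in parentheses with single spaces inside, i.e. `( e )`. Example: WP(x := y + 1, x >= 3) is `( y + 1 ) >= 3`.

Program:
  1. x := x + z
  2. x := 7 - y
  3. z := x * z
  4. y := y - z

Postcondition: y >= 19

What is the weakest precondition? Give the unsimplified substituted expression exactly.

Answer: ( y - ( ( 7 - y ) * z ) ) >= 19

Derivation:
post: y >= 19
stmt 4: y := y - z  -- replace 1 occurrence(s) of y with (y - z)
  => ( y - z ) >= 19
stmt 3: z := x * z  -- replace 1 occurrence(s) of z with (x * z)
  => ( y - ( x * z ) ) >= 19
stmt 2: x := 7 - y  -- replace 1 occurrence(s) of x with (7 - y)
  => ( y - ( ( 7 - y ) * z ) ) >= 19
stmt 1: x := x + z  -- replace 0 occurrence(s) of x with (x + z)
  => ( y - ( ( 7 - y ) * z ) ) >= 19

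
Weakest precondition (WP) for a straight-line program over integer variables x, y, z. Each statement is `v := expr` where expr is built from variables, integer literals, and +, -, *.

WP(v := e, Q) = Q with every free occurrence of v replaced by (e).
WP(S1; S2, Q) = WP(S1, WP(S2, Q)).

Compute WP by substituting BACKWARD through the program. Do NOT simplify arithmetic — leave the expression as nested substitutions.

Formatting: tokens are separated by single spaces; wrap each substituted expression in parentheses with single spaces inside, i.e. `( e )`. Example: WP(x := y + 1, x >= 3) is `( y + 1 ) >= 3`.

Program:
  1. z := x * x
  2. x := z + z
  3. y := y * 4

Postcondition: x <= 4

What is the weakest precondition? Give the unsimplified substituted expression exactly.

post: x <= 4
stmt 3: y := y * 4  -- replace 0 occurrence(s) of y with (y * 4)
  => x <= 4
stmt 2: x := z + z  -- replace 1 occurrence(s) of x with (z + z)
  => ( z + z ) <= 4
stmt 1: z := x * x  -- replace 2 occurrence(s) of z with (x * x)
  => ( ( x * x ) + ( x * x ) ) <= 4

Answer: ( ( x * x ) + ( x * x ) ) <= 4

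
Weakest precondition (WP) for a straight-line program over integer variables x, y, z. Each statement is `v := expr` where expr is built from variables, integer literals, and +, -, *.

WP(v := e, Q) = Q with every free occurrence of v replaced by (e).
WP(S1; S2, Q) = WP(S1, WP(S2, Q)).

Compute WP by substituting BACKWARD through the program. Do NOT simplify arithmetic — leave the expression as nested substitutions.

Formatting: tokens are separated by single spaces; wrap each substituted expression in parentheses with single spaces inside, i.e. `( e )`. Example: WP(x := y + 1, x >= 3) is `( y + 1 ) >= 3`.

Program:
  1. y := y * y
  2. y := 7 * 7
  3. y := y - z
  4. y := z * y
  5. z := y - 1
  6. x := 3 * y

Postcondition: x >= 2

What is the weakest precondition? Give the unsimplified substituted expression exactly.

post: x >= 2
stmt 6: x := 3 * y  -- replace 1 occurrence(s) of x with (3 * y)
  => ( 3 * y ) >= 2
stmt 5: z := y - 1  -- replace 0 occurrence(s) of z with (y - 1)
  => ( 3 * y ) >= 2
stmt 4: y := z * y  -- replace 1 occurrence(s) of y with (z * y)
  => ( 3 * ( z * y ) ) >= 2
stmt 3: y := y - z  -- replace 1 occurrence(s) of y with (y - z)
  => ( 3 * ( z * ( y - z ) ) ) >= 2
stmt 2: y := 7 * 7  -- replace 1 occurrence(s) of y with (7 * 7)
  => ( 3 * ( z * ( ( 7 * 7 ) - z ) ) ) >= 2
stmt 1: y := y * y  -- replace 0 occurrence(s) of y with (y * y)
  => ( 3 * ( z * ( ( 7 * 7 ) - z ) ) ) >= 2

Answer: ( 3 * ( z * ( ( 7 * 7 ) - z ) ) ) >= 2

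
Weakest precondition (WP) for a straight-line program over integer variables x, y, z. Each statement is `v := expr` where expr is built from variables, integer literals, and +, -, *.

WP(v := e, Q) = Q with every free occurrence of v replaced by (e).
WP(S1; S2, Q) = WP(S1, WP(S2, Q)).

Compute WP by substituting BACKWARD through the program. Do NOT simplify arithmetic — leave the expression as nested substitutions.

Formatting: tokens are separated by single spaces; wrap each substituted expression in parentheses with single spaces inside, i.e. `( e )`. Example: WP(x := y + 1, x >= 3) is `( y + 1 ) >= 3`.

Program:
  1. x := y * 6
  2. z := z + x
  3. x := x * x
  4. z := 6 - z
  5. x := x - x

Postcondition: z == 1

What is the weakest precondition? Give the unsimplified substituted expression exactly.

post: z == 1
stmt 5: x := x - x  -- replace 0 occurrence(s) of x with (x - x)
  => z == 1
stmt 4: z := 6 - z  -- replace 1 occurrence(s) of z with (6 - z)
  => ( 6 - z ) == 1
stmt 3: x := x * x  -- replace 0 occurrence(s) of x with (x * x)
  => ( 6 - z ) == 1
stmt 2: z := z + x  -- replace 1 occurrence(s) of z with (z + x)
  => ( 6 - ( z + x ) ) == 1
stmt 1: x := y * 6  -- replace 1 occurrence(s) of x with (y * 6)
  => ( 6 - ( z + ( y * 6 ) ) ) == 1

Answer: ( 6 - ( z + ( y * 6 ) ) ) == 1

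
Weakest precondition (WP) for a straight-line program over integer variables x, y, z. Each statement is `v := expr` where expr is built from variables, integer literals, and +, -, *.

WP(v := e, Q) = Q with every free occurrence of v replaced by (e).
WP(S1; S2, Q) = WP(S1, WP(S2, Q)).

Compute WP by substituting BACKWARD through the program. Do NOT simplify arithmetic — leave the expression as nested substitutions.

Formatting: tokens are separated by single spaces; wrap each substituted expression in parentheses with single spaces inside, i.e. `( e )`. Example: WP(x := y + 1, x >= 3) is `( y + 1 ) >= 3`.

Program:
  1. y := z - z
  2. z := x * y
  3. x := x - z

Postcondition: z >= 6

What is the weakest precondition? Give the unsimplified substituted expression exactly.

post: z >= 6
stmt 3: x := x - z  -- replace 0 occurrence(s) of x with (x - z)
  => z >= 6
stmt 2: z := x * y  -- replace 1 occurrence(s) of z with (x * y)
  => ( x * y ) >= 6
stmt 1: y := z - z  -- replace 1 occurrence(s) of y with (z - z)
  => ( x * ( z - z ) ) >= 6

Answer: ( x * ( z - z ) ) >= 6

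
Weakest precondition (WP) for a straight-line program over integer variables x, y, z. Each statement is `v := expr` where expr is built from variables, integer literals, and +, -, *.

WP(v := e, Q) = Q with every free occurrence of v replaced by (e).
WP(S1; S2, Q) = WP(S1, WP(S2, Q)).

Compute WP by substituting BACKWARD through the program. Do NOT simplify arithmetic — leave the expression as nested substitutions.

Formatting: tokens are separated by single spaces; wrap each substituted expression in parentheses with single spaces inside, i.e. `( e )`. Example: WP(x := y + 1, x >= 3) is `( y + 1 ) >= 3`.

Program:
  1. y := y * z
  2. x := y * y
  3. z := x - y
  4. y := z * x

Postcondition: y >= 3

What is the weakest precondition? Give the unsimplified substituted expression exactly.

Answer: ( ( ( ( y * z ) * ( y * z ) ) - ( y * z ) ) * ( ( y * z ) * ( y * z ) ) ) >= 3

Derivation:
post: y >= 3
stmt 4: y := z * x  -- replace 1 occurrence(s) of y with (z * x)
  => ( z * x ) >= 3
stmt 3: z := x - y  -- replace 1 occurrence(s) of z with (x - y)
  => ( ( x - y ) * x ) >= 3
stmt 2: x := y * y  -- replace 2 occurrence(s) of x with (y * y)
  => ( ( ( y * y ) - y ) * ( y * y ) ) >= 3
stmt 1: y := y * z  -- replace 5 occurrence(s) of y with (y * z)
  => ( ( ( ( y * z ) * ( y * z ) ) - ( y * z ) ) * ( ( y * z ) * ( y * z ) ) ) >= 3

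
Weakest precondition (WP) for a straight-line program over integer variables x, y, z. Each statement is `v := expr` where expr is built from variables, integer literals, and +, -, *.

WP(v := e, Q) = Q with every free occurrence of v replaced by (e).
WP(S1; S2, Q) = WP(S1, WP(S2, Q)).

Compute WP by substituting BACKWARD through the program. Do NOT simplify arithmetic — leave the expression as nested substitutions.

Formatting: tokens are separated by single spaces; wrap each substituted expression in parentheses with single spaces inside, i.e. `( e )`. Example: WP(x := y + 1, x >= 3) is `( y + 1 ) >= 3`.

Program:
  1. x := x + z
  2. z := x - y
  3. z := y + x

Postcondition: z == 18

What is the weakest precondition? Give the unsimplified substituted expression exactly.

post: z == 18
stmt 3: z := y + x  -- replace 1 occurrence(s) of z with (y + x)
  => ( y + x ) == 18
stmt 2: z := x - y  -- replace 0 occurrence(s) of z with (x - y)
  => ( y + x ) == 18
stmt 1: x := x + z  -- replace 1 occurrence(s) of x with (x + z)
  => ( y + ( x + z ) ) == 18

Answer: ( y + ( x + z ) ) == 18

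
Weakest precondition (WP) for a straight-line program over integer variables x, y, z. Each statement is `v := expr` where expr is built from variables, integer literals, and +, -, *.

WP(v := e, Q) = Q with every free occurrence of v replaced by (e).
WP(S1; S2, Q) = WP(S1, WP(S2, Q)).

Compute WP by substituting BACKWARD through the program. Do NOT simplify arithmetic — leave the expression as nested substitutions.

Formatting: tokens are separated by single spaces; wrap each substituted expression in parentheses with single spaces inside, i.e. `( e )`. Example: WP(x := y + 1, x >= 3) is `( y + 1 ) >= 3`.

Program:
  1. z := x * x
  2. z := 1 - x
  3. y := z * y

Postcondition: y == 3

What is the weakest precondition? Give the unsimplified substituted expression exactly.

post: y == 3
stmt 3: y := z * y  -- replace 1 occurrence(s) of y with (z * y)
  => ( z * y ) == 3
stmt 2: z := 1 - x  -- replace 1 occurrence(s) of z with (1 - x)
  => ( ( 1 - x ) * y ) == 3
stmt 1: z := x * x  -- replace 0 occurrence(s) of z with (x * x)
  => ( ( 1 - x ) * y ) == 3

Answer: ( ( 1 - x ) * y ) == 3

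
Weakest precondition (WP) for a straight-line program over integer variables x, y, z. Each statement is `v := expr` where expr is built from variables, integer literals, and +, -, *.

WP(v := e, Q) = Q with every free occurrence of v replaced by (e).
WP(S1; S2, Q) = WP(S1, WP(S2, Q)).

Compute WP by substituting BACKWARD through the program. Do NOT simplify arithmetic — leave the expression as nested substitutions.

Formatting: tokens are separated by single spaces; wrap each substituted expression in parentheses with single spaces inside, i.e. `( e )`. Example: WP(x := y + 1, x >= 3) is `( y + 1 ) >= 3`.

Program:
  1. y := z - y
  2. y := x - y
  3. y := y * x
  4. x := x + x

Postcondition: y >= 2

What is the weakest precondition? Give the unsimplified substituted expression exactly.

Answer: ( ( x - ( z - y ) ) * x ) >= 2

Derivation:
post: y >= 2
stmt 4: x := x + x  -- replace 0 occurrence(s) of x with (x + x)
  => y >= 2
stmt 3: y := y * x  -- replace 1 occurrence(s) of y with (y * x)
  => ( y * x ) >= 2
stmt 2: y := x - y  -- replace 1 occurrence(s) of y with (x - y)
  => ( ( x - y ) * x ) >= 2
stmt 1: y := z - y  -- replace 1 occurrence(s) of y with (z - y)
  => ( ( x - ( z - y ) ) * x ) >= 2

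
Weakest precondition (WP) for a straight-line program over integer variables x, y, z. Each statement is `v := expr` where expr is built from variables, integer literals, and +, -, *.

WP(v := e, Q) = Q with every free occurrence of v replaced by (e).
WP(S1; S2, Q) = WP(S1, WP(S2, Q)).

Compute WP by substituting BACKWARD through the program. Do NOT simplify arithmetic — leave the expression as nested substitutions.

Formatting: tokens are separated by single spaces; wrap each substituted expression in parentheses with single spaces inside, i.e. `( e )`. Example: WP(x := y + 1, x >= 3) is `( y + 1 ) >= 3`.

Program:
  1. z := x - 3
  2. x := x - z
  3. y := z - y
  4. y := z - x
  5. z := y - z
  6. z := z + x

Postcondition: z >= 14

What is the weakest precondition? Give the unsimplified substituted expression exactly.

Answer: ( ( ( ( x - 3 ) - ( x - ( x - 3 ) ) ) - ( x - 3 ) ) + ( x - ( x - 3 ) ) ) >= 14

Derivation:
post: z >= 14
stmt 6: z := z + x  -- replace 1 occurrence(s) of z with (z + x)
  => ( z + x ) >= 14
stmt 5: z := y - z  -- replace 1 occurrence(s) of z with (y - z)
  => ( ( y - z ) + x ) >= 14
stmt 4: y := z - x  -- replace 1 occurrence(s) of y with (z - x)
  => ( ( ( z - x ) - z ) + x ) >= 14
stmt 3: y := z - y  -- replace 0 occurrence(s) of y with (z - y)
  => ( ( ( z - x ) - z ) + x ) >= 14
stmt 2: x := x - z  -- replace 2 occurrence(s) of x with (x - z)
  => ( ( ( z - ( x - z ) ) - z ) + ( x - z ) ) >= 14
stmt 1: z := x - 3  -- replace 4 occurrence(s) of z with (x - 3)
  => ( ( ( ( x - 3 ) - ( x - ( x - 3 ) ) ) - ( x - 3 ) ) + ( x - ( x - 3 ) ) ) >= 14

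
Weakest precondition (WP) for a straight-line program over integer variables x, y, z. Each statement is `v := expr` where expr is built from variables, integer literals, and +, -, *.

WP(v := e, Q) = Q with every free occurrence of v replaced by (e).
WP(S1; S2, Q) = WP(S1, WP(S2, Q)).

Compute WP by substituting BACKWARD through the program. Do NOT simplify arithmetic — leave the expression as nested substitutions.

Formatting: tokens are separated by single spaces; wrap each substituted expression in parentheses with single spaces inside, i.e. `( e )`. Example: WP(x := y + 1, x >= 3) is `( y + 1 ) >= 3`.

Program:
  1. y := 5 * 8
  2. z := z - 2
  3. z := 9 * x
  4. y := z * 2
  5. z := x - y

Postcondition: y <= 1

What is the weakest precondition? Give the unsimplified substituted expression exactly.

post: y <= 1
stmt 5: z := x - y  -- replace 0 occurrence(s) of z with (x - y)
  => y <= 1
stmt 4: y := z * 2  -- replace 1 occurrence(s) of y with (z * 2)
  => ( z * 2 ) <= 1
stmt 3: z := 9 * x  -- replace 1 occurrence(s) of z with (9 * x)
  => ( ( 9 * x ) * 2 ) <= 1
stmt 2: z := z - 2  -- replace 0 occurrence(s) of z with (z - 2)
  => ( ( 9 * x ) * 2 ) <= 1
stmt 1: y := 5 * 8  -- replace 0 occurrence(s) of y with (5 * 8)
  => ( ( 9 * x ) * 2 ) <= 1

Answer: ( ( 9 * x ) * 2 ) <= 1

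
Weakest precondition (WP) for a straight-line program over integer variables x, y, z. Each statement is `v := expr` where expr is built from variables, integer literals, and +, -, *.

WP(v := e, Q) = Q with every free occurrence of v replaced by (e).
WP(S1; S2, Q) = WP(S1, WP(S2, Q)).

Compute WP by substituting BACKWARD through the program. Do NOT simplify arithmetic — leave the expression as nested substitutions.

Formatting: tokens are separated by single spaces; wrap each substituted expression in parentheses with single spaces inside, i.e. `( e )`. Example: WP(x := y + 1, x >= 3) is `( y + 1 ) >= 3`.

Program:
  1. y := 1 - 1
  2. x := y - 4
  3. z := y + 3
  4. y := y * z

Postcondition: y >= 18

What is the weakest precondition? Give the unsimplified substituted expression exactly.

post: y >= 18
stmt 4: y := y * z  -- replace 1 occurrence(s) of y with (y * z)
  => ( y * z ) >= 18
stmt 3: z := y + 3  -- replace 1 occurrence(s) of z with (y + 3)
  => ( y * ( y + 3 ) ) >= 18
stmt 2: x := y - 4  -- replace 0 occurrence(s) of x with (y - 4)
  => ( y * ( y + 3 ) ) >= 18
stmt 1: y := 1 - 1  -- replace 2 occurrence(s) of y with (1 - 1)
  => ( ( 1 - 1 ) * ( ( 1 - 1 ) + 3 ) ) >= 18

Answer: ( ( 1 - 1 ) * ( ( 1 - 1 ) + 3 ) ) >= 18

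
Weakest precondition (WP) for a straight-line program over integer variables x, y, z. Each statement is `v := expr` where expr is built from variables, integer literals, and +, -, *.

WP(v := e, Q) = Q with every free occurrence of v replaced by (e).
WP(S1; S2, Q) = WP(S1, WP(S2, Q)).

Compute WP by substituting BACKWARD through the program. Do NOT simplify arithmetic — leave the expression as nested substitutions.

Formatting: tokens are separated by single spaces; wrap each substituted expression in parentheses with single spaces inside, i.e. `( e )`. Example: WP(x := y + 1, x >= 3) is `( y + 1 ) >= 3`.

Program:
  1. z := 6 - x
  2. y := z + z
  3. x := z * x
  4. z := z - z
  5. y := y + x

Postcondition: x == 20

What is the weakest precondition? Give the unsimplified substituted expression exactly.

Answer: ( ( 6 - x ) * x ) == 20

Derivation:
post: x == 20
stmt 5: y := y + x  -- replace 0 occurrence(s) of y with (y + x)
  => x == 20
stmt 4: z := z - z  -- replace 0 occurrence(s) of z with (z - z)
  => x == 20
stmt 3: x := z * x  -- replace 1 occurrence(s) of x with (z * x)
  => ( z * x ) == 20
stmt 2: y := z + z  -- replace 0 occurrence(s) of y with (z + z)
  => ( z * x ) == 20
stmt 1: z := 6 - x  -- replace 1 occurrence(s) of z with (6 - x)
  => ( ( 6 - x ) * x ) == 20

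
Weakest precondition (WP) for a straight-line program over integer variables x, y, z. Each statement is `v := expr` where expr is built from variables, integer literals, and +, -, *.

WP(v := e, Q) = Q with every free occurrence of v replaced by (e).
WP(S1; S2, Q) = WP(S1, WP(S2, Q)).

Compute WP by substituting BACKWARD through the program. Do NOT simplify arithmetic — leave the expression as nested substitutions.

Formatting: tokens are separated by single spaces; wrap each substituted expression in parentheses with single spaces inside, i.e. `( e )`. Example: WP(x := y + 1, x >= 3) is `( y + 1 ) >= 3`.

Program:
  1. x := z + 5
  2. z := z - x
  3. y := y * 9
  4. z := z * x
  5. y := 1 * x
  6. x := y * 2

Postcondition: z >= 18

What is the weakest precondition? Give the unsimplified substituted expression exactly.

Answer: ( ( z - ( z + 5 ) ) * ( z + 5 ) ) >= 18

Derivation:
post: z >= 18
stmt 6: x := y * 2  -- replace 0 occurrence(s) of x with (y * 2)
  => z >= 18
stmt 5: y := 1 * x  -- replace 0 occurrence(s) of y with (1 * x)
  => z >= 18
stmt 4: z := z * x  -- replace 1 occurrence(s) of z with (z * x)
  => ( z * x ) >= 18
stmt 3: y := y * 9  -- replace 0 occurrence(s) of y with (y * 9)
  => ( z * x ) >= 18
stmt 2: z := z - x  -- replace 1 occurrence(s) of z with (z - x)
  => ( ( z - x ) * x ) >= 18
stmt 1: x := z + 5  -- replace 2 occurrence(s) of x with (z + 5)
  => ( ( z - ( z + 5 ) ) * ( z + 5 ) ) >= 18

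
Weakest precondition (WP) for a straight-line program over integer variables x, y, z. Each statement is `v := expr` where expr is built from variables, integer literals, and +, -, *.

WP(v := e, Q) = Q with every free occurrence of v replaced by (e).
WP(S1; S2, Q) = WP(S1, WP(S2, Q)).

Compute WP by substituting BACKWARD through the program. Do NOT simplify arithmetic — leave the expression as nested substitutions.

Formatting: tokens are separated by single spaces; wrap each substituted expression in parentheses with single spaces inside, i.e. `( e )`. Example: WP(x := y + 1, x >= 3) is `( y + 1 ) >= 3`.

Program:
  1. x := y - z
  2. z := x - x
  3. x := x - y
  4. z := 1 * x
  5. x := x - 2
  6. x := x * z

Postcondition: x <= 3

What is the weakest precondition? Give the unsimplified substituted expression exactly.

post: x <= 3
stmt 6: x := x * z  -- replace 1 occurrence(s) of x with (x * z)
  => ( x * z ) <= 3
stmt 5: x := x - 2  -- replace 1 occurrence(s) of x with (x - 2)
  => ( ( x - 2 ) * z ) <= 3
stmt 4: z := 1 * x  -- replace 1 occurrence(s) of z with (1 * x)
  => ( ( x - 2 ) * ( 1 * x ) ) <= 3
stmt 3: x := x - y  -- replace 2 occurrence(s) of x with (x - y)
  => ( ( ( x - y ) - 2 ) * ( 1 * ( x - y ) ) ) <= 3
stmt 2: z := x - x  -- replace 0 occurrence(s) of z with (x - x)
  => ( ( ( x - y ) - 2 ) * ( 1 * ( x - y ) ) ) <= 3
stmt 1: x := y - z  -- replace 2 occurrence(s) of x with (y - z)
  => ( ( ( ( y - z ) - y ) - 2 ) * ( 1 * ( ( y - z ) - y ) ) ) <= 3

Answer: ( ( ( ( y - z ) - y ) - 2 ) * ( 1 * ( ( y - z ) - y ) ) ) <= 3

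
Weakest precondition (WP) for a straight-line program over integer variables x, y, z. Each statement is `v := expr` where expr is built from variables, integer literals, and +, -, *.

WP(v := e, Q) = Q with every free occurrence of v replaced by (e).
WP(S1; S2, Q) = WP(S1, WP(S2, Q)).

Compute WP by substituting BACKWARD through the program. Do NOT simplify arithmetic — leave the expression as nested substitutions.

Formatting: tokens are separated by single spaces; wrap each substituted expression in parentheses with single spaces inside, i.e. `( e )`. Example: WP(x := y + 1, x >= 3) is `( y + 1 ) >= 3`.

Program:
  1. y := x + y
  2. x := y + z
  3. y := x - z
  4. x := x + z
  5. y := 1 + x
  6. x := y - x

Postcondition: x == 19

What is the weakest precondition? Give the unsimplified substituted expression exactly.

post: x == 19
stmt 6: x := y - x  -- replace 1 occurrence(s) of x with (y - x)
  => ( y - x ) == 19
stmt 5: y := 1 + x  -- replace 1 occurrence(s) of y with (1 + x)
  => ( ( 1 + x ) - x ) == 19
stmt 4: x := x + z  -- replace 2 occurrence(s) of x with (x + z)
  => ( ( 1 + ( x + z ) ) - ( x + z ) ) == 19
stmt 3: y := x - z  -- replace 0 occurrence(s) of y with (x - z)
  => ( ( 1 + ( x + z ) ) - ( x + z ) ) == 19
stmt 2: x := y + z  -- replace 2 occurrence(s) of x with (y + z)
  => ( ( 1 + ( ( y + z ) + z ) ) - ( ( y + z ) + z ) ) == 19
stmt 1: y := x + y  -- replace 2 occurrence(s) of y with (x + y)
  => ( ( 1 + ( ( ( x + y ) + z ) + z ) ) - ( ( ( x + y ) + z ) + z ) ) == 19

Answer: ( ( 1 + ( ( ( x + y ) + z ) + z ) ) - ( ( ( x + y ) + z ) + z ) ) == 19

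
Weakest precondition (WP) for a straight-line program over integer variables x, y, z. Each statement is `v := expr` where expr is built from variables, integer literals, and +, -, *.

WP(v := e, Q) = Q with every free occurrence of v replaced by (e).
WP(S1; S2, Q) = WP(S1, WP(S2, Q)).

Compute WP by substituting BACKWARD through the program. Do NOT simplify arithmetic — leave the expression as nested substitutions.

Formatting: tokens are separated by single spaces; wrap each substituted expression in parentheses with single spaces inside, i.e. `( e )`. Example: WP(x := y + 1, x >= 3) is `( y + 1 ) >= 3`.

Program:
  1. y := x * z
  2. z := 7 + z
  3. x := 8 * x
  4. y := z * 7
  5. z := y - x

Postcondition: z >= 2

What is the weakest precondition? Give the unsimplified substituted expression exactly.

Answer: ( ( ( 7 + z ) * 7 ) - ( 8 * x ) ) >= 2

Derivation:
post: z >= 2
stmt 5: z := y - x  -- replace 1 occurrence(s) of z with (y - x)
  => ( y - x ) >= 2
stmt 4: y := z * 7  -- replace 1 occurrence(s) of y with (z * 7)
  => ( ( z * 7 ) - x ) >= 2
stmt 3: x := 8 * x  -- replace 1 occurrence(s) of x with (8 * x)
  => ( ( z * 7 ) - ( 8 * x ) ) >= 2
stmt 2: z := 7 + z  -- replace 1 occurrence(s) of z with (7 + z)
  => ( ( ( 7 + z ) * 7 ) - ( 8 * x ) ) >= 2
stmt 1: y := x * z  -- replace 0 occurrence(s) of y with (x * z)
  => ( ( ( 7 + z ) * 7 ) - ( 8 * x ) ) >= 2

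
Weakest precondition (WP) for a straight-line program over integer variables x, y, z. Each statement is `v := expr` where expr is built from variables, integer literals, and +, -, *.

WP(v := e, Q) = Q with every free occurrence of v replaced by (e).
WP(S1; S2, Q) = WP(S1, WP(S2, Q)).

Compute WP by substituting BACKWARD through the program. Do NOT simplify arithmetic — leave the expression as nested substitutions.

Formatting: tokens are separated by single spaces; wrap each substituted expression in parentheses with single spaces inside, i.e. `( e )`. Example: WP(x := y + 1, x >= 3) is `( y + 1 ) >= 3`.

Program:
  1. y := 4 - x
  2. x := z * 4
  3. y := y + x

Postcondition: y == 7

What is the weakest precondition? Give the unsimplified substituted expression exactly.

post: y == 7
stmt 3: y := y + x  -- replace 1 occurrence(s) of y with (y + x)
  => ( y + x ) == 7
stmt 2: x := z * 4  -- replace 1 occurrence(s) of x with (z * 4)
  => ( y + ( z * 4 ) ) == 7
stmt 1: y := 4 - x  -- replace 1 occurrence(s) of y with (4 - x)
  => ( ( 4 - x ) + ( z * 4 ) ) == 7

Answer: ( ( 4 - x ) + ( z * 4 ) ) == 7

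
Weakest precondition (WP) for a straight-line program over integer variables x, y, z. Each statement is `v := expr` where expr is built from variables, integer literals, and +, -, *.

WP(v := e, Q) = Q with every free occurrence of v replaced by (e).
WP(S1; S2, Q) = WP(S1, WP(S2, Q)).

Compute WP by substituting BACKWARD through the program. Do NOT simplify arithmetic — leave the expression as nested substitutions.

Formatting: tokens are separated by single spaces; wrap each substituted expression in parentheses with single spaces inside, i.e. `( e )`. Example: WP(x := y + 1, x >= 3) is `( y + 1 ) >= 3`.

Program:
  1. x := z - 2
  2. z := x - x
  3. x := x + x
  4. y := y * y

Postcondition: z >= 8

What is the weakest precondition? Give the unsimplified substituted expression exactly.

Answer: ( ( z - 2 ) - ( z - 2 ) ) >= 8

Derivation:
post: z >= 8
stmt 4: y := y * y  -- replace 0 occurrence(s) of y with (y * y)
  => z >= 8
stmt 3: x := x + x  -- replace 0 occurrence(s) of x with (x + x)
  => z >= 8
stmt 2: z := x - x  -- replace 1 occurrence(s) of z with (x - x)
  => ( x - x ) >= 8
stmt 1: x := z - 2  -- replace 2 occurrence(s) of x with (z - 2)
  => ( ( z - 2 ) - ( z - 2 ) ) >= 8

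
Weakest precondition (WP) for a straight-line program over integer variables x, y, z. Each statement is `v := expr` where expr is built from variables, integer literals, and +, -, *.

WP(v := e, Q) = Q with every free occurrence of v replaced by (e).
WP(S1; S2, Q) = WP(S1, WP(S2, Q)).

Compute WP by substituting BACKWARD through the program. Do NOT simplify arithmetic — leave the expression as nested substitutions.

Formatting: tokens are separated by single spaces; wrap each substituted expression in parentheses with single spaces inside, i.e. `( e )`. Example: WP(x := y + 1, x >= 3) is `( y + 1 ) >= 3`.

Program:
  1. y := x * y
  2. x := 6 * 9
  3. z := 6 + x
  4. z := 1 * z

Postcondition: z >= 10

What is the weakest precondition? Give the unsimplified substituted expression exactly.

Answer: ( 1 * ( 6 + ( 6 * 9 ) ) ) >= 10

Derivation:
post: z >= 10
stmt 4: z := 1 * z  -- replace 1 occurrence(s) of z with (1 * z)
  => ( 1 * z ) >= 10
stmt 3: z := 6 + x  -- replace 1 occurrence(s) of z with (6 + x)
  => ( 1 * ( 6 + x ) ) >= 10
stmt 2: x := 6 * 9  -- replace 1 occurrence(s) of x with (6 * 9)
  => ( 1 * ( 6 + ( 6 * 9 ) ) ) >= 10
stmt 1: y := x * y  -- replace 0 occurrence(s) of y with (x * y)
  => ( 1 * ( 6 + ( 6 * 9 ) ) ) >= 10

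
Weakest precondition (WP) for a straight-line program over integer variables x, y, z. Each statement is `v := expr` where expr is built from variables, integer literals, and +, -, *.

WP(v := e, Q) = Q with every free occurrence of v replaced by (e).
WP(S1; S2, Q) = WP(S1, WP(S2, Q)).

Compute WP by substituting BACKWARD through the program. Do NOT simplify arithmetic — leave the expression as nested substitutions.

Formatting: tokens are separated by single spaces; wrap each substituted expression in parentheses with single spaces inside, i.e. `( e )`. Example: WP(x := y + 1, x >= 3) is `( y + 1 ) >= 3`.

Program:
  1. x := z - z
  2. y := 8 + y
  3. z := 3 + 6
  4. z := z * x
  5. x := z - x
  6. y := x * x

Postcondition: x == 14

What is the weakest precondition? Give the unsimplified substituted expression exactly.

Answer: ( ( ( 3 + 6 ) * ( z - z ) ) - ( z - z ) ) == 14

Derivation:
post: x == 14
stmt 6: y := x * x  -- replace 0 occurrence(s) of y with (x * x)
  => x == 14
stmt 5: x := z - x  -- replace 1 occurrence(s) of x with (z - x)
  => ( z - x ) == 14
stmt 4: z := z * x  -- replace 1 occurrence(s) of z with (z * x)
  => ( ( z * x ) - x ) == 14
stmt 3: z := 3 + 6  -- replace 1 occurrence(s) of z with (3 + 6)
  => ( ( ( 3 + 6 ) * x ) - x ) == 14
stmt 2: y := 8 + y  -- replace 0 occurrence(s) of y with (8 + y)
  => ( ( ( 3 + 6 ) * x ) - x ) == 14
stmt 1: x := z - z  -- replace 2 occurrence(s) of x with (z - z)
  => ( ( ( 3 + 6 ) * ( z - z ) ) - ( z - z ) ) == 14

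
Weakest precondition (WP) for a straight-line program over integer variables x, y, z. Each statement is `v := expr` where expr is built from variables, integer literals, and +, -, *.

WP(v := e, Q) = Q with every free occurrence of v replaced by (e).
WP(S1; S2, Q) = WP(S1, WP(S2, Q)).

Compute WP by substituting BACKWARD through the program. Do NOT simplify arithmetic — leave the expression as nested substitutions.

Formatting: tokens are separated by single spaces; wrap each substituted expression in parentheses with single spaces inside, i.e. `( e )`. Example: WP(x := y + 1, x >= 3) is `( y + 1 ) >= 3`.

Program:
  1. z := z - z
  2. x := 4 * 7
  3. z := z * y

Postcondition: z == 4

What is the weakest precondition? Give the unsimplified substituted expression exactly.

post: z == 4
stmt 3: z := z * y  -- replace 1 occurrence(s) of z with (z * y)
  => ( z * y ) == 4
stmt 2: x := 4 * 7  -- replace 0 occurrence(s) of x with (4 * 7)
  => ( z * y ) == 4
stmt 1: z := z - z  -- replace 1 occurrence(s) of z with (z - z)
  => ( ( z - z ) * y ) == 4

Answer: ( ( z - z ) * y ) == 4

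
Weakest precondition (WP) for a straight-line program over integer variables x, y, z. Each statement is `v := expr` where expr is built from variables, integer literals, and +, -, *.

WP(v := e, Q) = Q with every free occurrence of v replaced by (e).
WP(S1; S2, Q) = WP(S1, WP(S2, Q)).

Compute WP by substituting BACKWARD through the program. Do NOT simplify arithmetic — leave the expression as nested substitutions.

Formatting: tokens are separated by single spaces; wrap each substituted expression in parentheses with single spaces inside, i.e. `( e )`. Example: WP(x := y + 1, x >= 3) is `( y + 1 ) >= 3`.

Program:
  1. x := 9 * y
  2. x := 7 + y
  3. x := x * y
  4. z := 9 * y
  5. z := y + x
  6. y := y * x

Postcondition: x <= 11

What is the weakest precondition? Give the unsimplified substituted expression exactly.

post: x <= 11
stmt 6: y := y * x  -- replace 0 occurrence(s) of y with (y * x)
  => x <= 11
stmt 5: z := y + x  -- replace 0 occurrence(s) of z with (y + x)
  => x <= 11
stmt 4: z := 9 * y  -- replace 0 occurrence(s) of z with (9 * y)
  => x <= 11
stmt 3: x := x * y  -- replace 1 occurrence(s) of x with (x * y)
  => ( x * y ) <= 11
stmt 2: x := 7 + y  -- replace 1 occurrence(s) of x with (7 + y)
  => ( ( 7 + y ) * y ) <= 11
stmt 1: x := 9 * y  -- replace 0 occurrence(s) of x with (9 * y)
  => ( ( 7 + y ) * y ) <= 11

Answer: ( ( 7 + y ) * y ) <= 11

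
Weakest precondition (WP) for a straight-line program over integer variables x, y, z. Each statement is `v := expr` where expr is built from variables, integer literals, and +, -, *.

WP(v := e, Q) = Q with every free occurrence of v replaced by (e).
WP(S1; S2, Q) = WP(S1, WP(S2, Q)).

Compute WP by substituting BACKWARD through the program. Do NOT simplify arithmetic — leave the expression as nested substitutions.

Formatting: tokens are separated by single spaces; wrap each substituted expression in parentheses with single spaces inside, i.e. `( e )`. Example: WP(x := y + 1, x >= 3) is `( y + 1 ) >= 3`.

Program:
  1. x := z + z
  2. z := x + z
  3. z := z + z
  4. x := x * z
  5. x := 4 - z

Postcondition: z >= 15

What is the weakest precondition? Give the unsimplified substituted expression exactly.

post: z >= 15
stmt 5: x := 4 - z  -- replace 0 occurrence(s) of x with (4 - z)
  => z >= 15
stmt 4: x := x * z  -- replace 0 occurrence(s) of x with (x * z)
  => z >= 15
stmt 3: z := z + z  -- replace 1 occurrence(s) of z with (z + z)
  => ( z + z ) >= 15
stmt 2: z := x + z  -- replace 2 occurrence(s) of z with (x + z)
  => ( ( x + z ) + ( x + z ) ) >= 15
stmt 1: x := z + z  -- replace 2 occurrence(s) of x with (z + z)
  => ( ( ( z + z ) + z ) + ( ( z + z ) + z ) ) >= 15

Answer: ( ( ( z + z ) + z ) + ( ( z + z ) + z ) ) >= 15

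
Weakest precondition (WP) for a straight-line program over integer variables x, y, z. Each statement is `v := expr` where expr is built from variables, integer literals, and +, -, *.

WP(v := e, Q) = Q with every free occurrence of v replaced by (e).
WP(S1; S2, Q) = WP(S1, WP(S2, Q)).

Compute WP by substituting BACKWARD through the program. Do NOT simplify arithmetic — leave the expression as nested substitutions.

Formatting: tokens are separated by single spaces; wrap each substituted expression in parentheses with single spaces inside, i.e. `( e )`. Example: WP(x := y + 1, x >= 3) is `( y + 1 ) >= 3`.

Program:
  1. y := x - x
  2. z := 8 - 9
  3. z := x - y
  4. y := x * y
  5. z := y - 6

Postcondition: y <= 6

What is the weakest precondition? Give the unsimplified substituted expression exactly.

post: y <= 6
stmt 5: z := y - 6  -- replace 0 occurrence(s) of z with (y - 6)
  => y <= 6
stmt 4: y := x * y  -- replace 1 occurrence(s) of y with (x * y)
  => ( x * y ) <= 6
stmt 3: z := x - y  -- replace 0 occurrence(s) of z with (x - y)
  => ( x * y ) <= 6
stmt 2: z := 8 - 9  -- replace 0 occurrence(s) of z with (8 - 9)
  => ( x * y ) <= 6
stmt 1: y := x - x  -- replace 1 occurrence(s) of y with (x - x)
  => ( x * ( x - x ) ) <= 6

Answer: ( x * ( x - x ) ) <= 6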